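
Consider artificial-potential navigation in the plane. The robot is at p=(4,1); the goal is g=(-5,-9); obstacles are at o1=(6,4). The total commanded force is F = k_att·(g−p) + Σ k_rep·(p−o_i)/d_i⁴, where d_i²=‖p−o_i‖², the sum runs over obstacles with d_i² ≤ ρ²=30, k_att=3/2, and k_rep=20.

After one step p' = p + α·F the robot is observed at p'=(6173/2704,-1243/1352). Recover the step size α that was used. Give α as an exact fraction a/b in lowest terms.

α = 1/8

F_att = 3/2·(g−p) = 3/2·(-9,-10) = (-13.5000,-15.0000)
o1: d²=13 ≤ ρ²=30; F_rep = 20·(-2,-3)/13² = (-0.2367,-0.3550)
F = F_att + ΣF_rep = (-13.7367,-15.3550)
Δp = p'−p = (-1.7171,-1.9194); α = Δx/Fx = (-4643/2704) / (-4643/338) = 1/8
check: Δy/Fy = (-2595/1352) / (-2595/169) = 1/8 ✓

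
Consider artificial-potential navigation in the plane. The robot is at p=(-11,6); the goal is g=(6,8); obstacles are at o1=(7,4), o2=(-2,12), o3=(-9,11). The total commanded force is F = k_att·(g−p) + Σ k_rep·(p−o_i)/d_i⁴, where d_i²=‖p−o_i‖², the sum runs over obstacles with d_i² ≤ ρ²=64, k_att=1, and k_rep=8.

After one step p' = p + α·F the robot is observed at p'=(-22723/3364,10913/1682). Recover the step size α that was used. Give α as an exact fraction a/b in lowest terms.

α = 1/4

F_att = 1·(g−p) = 1·(17,2) = (17.0000,2.0000)
o1: d²=328 > ρ²=64 → inactive
o2: d²=117 > ρ²=64 → inactive
o3: d²=29 ≤ ρ²=64; F_rep = 8·(-2,-5)/29² = (-0.0190,-0.0476)
F = F_att + ΣF_rep = (16.9810,1.9524)
Δp = p'−p = (4.2452,0.4881); α = Δx/Fx = (14281/3364) / (14281/841) = 1/4
check: Δy/Fy = (821/1682) / (1642/841) = 1/4 ✓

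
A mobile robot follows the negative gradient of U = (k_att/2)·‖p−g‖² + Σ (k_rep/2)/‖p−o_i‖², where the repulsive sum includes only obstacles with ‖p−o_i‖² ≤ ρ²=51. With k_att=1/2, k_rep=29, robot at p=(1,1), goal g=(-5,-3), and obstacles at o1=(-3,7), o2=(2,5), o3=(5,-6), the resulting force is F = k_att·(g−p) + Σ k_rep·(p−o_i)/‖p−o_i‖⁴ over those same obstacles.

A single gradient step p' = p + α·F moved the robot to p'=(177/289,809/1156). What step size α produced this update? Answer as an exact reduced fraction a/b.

α = 1/8

F_att = 1/2·(g−p) = 1/2·(-6,-4) = (-3.0000,-2.0000)
o1: d²=52 > ρ²=51 → inactive
o2: d²=17 ≤ ρ²=51; F_rep = 29·(-1,-4)/17² = (-0.1003,-0.4014)
o3: d²=65 > ρ²=51 → inactive
F = F_att + ΣF_rep = (-3.1003,-2.4014)
Δp = p'−p = (-0.3875,-0.3002); α = Δx/Fx = (-112/289) / (-896/289) = 1/8
check: Δy/Fy = (-347/1156) / (-694/289) = 1/8 ✓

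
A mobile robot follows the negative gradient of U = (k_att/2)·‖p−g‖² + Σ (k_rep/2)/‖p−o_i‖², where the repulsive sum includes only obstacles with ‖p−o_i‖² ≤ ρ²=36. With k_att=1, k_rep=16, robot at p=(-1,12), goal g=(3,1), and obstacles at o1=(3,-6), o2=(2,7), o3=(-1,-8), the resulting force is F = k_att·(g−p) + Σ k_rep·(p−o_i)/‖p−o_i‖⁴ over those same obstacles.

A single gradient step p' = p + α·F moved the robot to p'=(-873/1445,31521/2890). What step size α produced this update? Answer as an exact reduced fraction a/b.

α = 1/10

F_att = 1·(g−p) = 1·(4,-11) = (4.0000,-11.0000)
o1: d²=340 > ρ²=36 → inactive
o2: d²=34 ≤ ρ²=36; F_rep = 16·(-3,5)/34² = (-0.0415,0.0692)
o3: d²=400 > ρ²=36 → inactive
F = F_att + ΣF_rep = (3.9585,-10.9308)
Δp = p'−p = (0.3958,-1.0931); α = Δx/Fx = (572/1445) / (1144/289) = 1/10
check: Δy/Fy = (-3159/2890) / (-3159/289) = 1/10 ✓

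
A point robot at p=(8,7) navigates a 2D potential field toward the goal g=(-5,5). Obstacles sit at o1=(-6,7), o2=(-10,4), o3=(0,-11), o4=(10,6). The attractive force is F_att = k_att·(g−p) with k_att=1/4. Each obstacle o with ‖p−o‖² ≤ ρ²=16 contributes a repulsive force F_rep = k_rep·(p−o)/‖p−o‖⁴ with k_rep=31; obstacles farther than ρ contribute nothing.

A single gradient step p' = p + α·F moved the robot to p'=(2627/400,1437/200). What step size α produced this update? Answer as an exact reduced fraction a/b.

α = 1/4

F_att = 1/4·(g−p) = 1/4·(-13,-2) = (-3.2500,-0.5000)
o1: d²=196 > ρ²=16 → inactive
o2: d²=333 > ρ²=16 → inactive
o3: d²=388 > ρ²=16 → inactive
o4: d²=5 ≤ ρ²=16; F_rep = 31·(-2,1)/5² = (-2.4800,1.2400)
F = F_att + ΣF_rep = (-5.7300,0.7400)
Δp = p'−p = (-1.4325,0.1850); α = Δx/Fx = (-573/400) / (-573/100) = 1/4
check: Δy/Fy = (37/200) / (37/50) = 1/4 ✓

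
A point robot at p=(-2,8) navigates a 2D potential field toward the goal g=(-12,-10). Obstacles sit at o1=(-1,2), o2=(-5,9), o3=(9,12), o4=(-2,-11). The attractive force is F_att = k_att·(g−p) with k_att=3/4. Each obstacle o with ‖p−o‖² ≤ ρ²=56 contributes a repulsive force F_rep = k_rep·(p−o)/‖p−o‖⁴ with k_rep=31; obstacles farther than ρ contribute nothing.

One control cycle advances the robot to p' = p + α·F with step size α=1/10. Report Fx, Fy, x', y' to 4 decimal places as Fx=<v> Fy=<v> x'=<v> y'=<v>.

Fx=-6.5926 Fy=-13.6741 x'=-2.6593 y'=6.6326

F_att = 3/4·(g−p) = 3/4·(-10,-18) = (-7.5000,-13.5000)
o1: d²=37 ≤ ρ²=56; F_rep = 31·(-1,6)/37² = (-0.0226,0.1359)
o2: d²=10 ≤ ρ²=56; F_rep = 31·(3,-1)/10² = (0.9300,-0.3100)
o3: d²=137 > ρ²=56 → inactive
o4: d²=361 > ρ²=56 → inactive
F = F_att + ΣF_rep = (-6.5926,-13.6741)
p' = p + 1/10·F = (-2.6593,6.6326)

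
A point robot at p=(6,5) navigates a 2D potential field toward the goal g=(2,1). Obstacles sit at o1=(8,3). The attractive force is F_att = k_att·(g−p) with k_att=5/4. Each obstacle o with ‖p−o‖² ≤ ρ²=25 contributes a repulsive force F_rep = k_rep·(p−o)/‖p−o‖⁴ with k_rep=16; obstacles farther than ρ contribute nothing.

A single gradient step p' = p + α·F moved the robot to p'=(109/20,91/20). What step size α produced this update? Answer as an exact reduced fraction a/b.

α = 1/10

F_att = 5/4·(g−p) = 5/4·(-4,-4) = (-5.0000,-5.0000)
o1: d²=8 ≤ ρ²=25; F_rep = 16·(-2,2)/8² = (-0.5000,0.5000)
F = F_att + ΣF_rep = (-5.5000,-4.5000)
Δp = p'−p = (-0.5500,-0.4500); α = Δx/Fx = (-11/20) / (-11/2) = 1/10
check: Δy/Fy = (-9/20) / (-9/2) = 1/10 ✓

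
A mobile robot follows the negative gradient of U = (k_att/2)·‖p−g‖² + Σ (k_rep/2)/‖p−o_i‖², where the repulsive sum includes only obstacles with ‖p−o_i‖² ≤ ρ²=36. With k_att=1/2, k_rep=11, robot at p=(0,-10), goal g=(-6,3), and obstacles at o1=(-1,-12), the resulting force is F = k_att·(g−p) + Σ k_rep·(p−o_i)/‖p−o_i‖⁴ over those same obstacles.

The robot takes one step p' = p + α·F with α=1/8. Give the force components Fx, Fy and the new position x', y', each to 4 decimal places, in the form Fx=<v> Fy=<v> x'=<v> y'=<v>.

F_att = 1/2·(g−p) = 1/2·(-6,13) = (-3.0000,6.5000)
o1: d²=5 ≤ ρ²=36; F_rep = 11·(1,2)/5² = (0.4400,0.8800)
F = F_att + ΣF_rep = (-2.5600,7.3800)
p' = p + 1/8·F = (-0.3200,-9.0775)

Fx=-2.5600 Fy=7.3800 x'=-0.3200 y'=-9.0775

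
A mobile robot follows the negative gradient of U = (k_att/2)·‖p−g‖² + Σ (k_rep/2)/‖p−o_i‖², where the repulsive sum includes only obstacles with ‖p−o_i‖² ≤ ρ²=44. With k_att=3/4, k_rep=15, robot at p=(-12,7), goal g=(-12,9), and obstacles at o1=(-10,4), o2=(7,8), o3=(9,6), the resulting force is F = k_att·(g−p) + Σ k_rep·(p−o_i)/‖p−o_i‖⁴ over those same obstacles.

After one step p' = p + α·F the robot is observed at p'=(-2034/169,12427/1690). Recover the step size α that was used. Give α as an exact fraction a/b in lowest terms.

F_att = 3/4·(g−p) = 3/4·(0,2) = (0.0000,1.5000)
o1: d²=13 ≤ ρ²=44; F_rep = 15·(-2,3)/13² = (-0.1775,0.2663)
o2: d²=362 > ρ²=44 → inactive
o3: d²=442 > ρ²=44 → inactive
F = F_att + ΣF_rep = (-0.1775,1.7663)
Δp = p'−p = (-0.0355,0.3533); α = Δx/Fx = (-6/169) / (-30/169) = 1/5
check: Δy/Fy = (597/1690) / (597/338) = 1/5 ✓

α = 1/5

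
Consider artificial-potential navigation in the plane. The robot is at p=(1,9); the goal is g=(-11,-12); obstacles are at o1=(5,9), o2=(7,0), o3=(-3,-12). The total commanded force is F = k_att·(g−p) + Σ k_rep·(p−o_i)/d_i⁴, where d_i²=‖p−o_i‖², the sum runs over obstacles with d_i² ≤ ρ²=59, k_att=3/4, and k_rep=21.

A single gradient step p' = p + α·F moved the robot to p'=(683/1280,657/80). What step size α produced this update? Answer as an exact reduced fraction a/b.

F_att = 3/4·(g−p) = 3/4·(-12,-21) = (-9.0000,-15.7500)
o1: d²=16 ≤ ρ²=59; F_rep = 21·(-4,0)/16² = (-0.3281,0.0000)
o2: d²=117 > ρ²=59 → inactive
o3: d²=457 > ρ²=59 → inactive
F = F_att + ΣF_rep = (-9.3281,-15.7500)
Δp = p'−p = (-0.4664,-0.7875); α = Δx/Fx = (-597/1280) / (-597/64) = 1/20
check: Δy/Fy = (-63/80) / (-63/4) = 1/20 ✓

α = 1/20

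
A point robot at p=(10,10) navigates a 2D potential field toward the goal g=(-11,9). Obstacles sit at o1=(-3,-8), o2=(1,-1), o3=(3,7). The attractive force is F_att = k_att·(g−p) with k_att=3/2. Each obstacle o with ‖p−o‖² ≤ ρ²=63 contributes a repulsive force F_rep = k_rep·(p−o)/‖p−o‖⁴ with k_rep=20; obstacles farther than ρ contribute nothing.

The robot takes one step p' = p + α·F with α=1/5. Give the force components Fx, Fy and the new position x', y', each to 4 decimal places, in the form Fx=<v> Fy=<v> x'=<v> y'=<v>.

F_att = 3/2·(g−p) = 3/2·(-21,-1) = (-31.5000,-1.5000)
o1: d²=493 > ρ²=63 → inactive
o2: d²=202 > ρ²=63 → inactive
o3: d²=58 ≤ ρ²=63; F_rep = 20·(7,3)/58² = (0.0416,0.0178)
F = F_att + ΣF_rep = (-31.4584,-1.4822)
p' = p + 1/5·F = (3.7083,9.7036)

Fx=-31.4584 Fy=-1.4822 x'=3.7083 y'=9.7036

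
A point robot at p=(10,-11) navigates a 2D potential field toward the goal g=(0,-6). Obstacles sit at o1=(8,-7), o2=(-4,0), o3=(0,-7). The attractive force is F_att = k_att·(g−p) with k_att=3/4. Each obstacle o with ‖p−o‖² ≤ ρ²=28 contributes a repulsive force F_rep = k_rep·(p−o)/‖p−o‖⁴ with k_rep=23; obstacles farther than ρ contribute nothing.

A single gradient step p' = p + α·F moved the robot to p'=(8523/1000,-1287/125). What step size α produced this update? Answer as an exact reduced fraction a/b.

α = 1/5

F_att = 3/4·(g−p) = 3/4·(-10,5) = (-7.5000,3.7500)
o1: d²=20 ≤ ρ²=28; F_rep = 23·(2,-4)/20² = (0.1150,-0.2300)
o2: d²=317 > ρ²=28 → inactive
o3: d²=116 > ρ²=28 → inactive
F = F_att + ΣF_rep = (-7.3850,3.5200)
Δp = p'−p = (-1.4770,0.7040); α = Δx/Fx = (-1477/1000) / (-1477/200) = 1/5
check: Δy/Fy = (88/125) / (88/25) = 1/5 ✓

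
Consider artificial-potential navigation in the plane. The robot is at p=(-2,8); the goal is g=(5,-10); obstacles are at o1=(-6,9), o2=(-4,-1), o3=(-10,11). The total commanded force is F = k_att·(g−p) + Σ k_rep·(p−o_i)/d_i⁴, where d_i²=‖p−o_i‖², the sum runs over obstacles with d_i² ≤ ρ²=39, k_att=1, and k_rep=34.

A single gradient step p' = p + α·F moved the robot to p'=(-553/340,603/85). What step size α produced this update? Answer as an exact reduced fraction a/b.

α = 1/20

F_att = 1·(g−p) = 1·(7,-18) = (7.0000,-18.0000)
o1: d²=17 ≤ ρ²=39; F_rep = 34·(4,-1)/17² = (0.4706,-0.1176)
o2: d²=85 > ρ²=39 → inactive
o3: d²=73 > ρ²=39 → inactive
F = F_att + ΣF_rep = (7.4706,-18.1176)
Δp = p'−p = (0.3735,-0.9059); α = Δx/Fx = (127/340) / (127/17) = 1/20
check: Δy/Fy = (-77/85) / (-308/17) = 1/20 ✓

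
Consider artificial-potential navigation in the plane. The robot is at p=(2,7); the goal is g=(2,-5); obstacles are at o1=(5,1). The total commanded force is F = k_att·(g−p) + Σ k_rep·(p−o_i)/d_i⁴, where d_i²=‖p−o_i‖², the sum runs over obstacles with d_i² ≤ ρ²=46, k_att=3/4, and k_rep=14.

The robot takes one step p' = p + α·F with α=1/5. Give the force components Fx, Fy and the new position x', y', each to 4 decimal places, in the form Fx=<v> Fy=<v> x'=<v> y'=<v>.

Fx=-0.0207 Fy=-8.9585 x'=1.9959 y'=5.2083

F_att = 3/4·(g−p) = 3/4·(0,-12) = (0.0000,-9.0000)
o1: d²=45 ≤ ρ²=46; F_rep = 14·(-3,6)/45² = (-0.0207,0.0415)
F = F_att + ΣF_rep = (-0.0207,-8.9585)
p' = p + 1/5·F = (1.9959,5.2083)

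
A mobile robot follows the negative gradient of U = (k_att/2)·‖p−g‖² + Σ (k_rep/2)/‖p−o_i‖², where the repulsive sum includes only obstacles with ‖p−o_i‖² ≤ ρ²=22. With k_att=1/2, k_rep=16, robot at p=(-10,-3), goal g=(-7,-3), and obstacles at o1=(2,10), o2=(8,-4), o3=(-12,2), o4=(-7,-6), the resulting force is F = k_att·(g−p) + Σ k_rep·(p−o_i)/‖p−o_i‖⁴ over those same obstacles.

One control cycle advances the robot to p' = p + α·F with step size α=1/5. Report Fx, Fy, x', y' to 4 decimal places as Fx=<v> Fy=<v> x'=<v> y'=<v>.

F_att = 1/2·(g−p) = 1/2·(3,0) = (1.5000,0.0000)
o1: d²=313 > ρ²=22 → inactive
o2: d²=325 > ρ²=22 → inactive
o3: d²=29 > ρ²=22 → inactive
o4: d²=18 ≤ ρ²=22; F_rep = 16·(-3,3)/18² = (-0.1481,0.1481)
F = F_att + ΣF_rep = (1.3519,0.1481)
p' = p + 1/5·F = (-9.7296,-2.9704)

Fx=1.3519 Fy=0.1481 x'=-9.7296 y'=-2.9704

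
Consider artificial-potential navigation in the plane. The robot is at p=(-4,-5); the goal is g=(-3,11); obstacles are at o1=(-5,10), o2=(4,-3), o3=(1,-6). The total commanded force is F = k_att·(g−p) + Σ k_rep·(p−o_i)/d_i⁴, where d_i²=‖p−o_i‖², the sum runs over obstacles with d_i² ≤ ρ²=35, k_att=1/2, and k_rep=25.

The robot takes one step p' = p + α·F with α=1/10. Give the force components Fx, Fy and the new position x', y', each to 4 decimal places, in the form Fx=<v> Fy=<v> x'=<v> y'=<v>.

Fx=0.3151 Fy=8.0370 x'=-3.9685 y'=-4.1963

F_att = 1/2·(g−p) = 1/2·(1,16) = (0.5000,8.0000)
o1: d²=226 > ρ²=35 → inactive
o2: d²=68 > ρ²=35 → inactive
o3: d²=26 ≤ ρ²=35; F_rep = 25·(-5,1)/26² = (-0.1849,0.0370)
F = F_att + ΣF_rep = (0.3151,8.0370)
p' = p + 1/10·F = (-3.9685,-4.1963)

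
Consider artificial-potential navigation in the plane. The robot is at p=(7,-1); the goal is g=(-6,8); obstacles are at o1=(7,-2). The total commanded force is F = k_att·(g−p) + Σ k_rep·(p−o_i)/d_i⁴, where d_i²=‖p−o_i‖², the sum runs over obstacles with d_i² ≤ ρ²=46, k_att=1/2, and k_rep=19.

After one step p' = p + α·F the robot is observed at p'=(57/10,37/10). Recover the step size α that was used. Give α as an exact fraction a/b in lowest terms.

α = 1/5

F_att = 1/2·(g−p) = 1/2·(-13,9) = (-6.5000,4.5000)
o1: d²=1 ≤ ρ²=46; F_rep = 19·(0,1)/1² = (0.0000,19.0000)
F = F_att + ΣF_rep = (-6.5000,23.5000)
Δp = p'−p = (-1.3000,4.7000); α = Δx/Fx = (-13/10) / (-13/2) = 1/5
check: Δy/Fy = (47/10) / (47/2) = 1/5 ✓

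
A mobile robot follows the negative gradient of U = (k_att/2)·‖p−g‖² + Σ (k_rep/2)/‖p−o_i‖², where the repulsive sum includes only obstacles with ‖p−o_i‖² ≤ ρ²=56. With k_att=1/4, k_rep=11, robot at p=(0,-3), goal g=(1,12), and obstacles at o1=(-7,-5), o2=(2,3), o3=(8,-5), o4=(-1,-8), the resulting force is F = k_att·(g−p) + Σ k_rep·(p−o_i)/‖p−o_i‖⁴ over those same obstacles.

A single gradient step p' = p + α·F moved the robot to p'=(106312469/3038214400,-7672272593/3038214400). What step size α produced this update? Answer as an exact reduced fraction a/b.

F_att = 1/4·(g−p) = 1/4·(1,15) = (0.2500,3.7500)
o1: d²=53 ≤ ρ²=56; F_rep = 11·(7,2)/53² = (0.0274,0.0078)
o2: d²=40 ≤ ρ²=56; F_rep = 11·(-2,-6)/40² = (-0.0138,-0.0413)
o3: d²=68 > ρ²=56 → inactive
o4: d²=26 ≤ ρ²=56; F_rep = 11·(1,5)/26² = (0.0163,0.0814)
F = F_att + ΣF_rep = (0.2799,3.7979)
Δp = p'−p = (0.0350,0.4747); α = Δx/Fx = (106312469/3038214400) / (106312469/379776800) = 1/8
check: Δy/Fy = (1442370607/3038214400) / (1442370607/379776800) = 1/8 ✓

α = 1/8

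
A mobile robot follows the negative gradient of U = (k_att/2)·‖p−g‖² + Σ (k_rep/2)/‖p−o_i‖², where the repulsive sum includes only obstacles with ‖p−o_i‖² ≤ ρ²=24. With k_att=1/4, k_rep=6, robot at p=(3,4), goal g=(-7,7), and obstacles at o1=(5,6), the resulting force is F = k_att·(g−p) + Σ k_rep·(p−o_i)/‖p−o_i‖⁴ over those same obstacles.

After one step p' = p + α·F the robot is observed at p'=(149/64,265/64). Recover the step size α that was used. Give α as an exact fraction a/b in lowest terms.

F_att = 1/4·(g−p) = 1/4·(-10,3) = (-2.5000,0.7500)
o1: d²=8 ≤ ρ²=24; F_rep = 6·(-2,-2)/8² = (-0.1875,-0.1875)
F = F_att + ΣF_rep = (-2.6875,0.5625)
Δp = p'−p = (-0.6719,0.1406); α = Δx/Fx = (-43/64) / (-43/16) = 1/4
check: Δy/Fy = (9/64) / (9/16) = 1/4 ✓

α = 1/4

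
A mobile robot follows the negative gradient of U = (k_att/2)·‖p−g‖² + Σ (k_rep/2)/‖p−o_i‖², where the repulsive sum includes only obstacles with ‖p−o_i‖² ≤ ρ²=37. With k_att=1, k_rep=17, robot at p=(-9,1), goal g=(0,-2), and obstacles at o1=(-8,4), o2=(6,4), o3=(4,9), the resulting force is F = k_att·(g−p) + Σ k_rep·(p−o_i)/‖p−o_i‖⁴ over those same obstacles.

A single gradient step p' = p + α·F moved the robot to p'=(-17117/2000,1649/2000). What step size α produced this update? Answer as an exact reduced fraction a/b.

F_att = 1·(g−p) = 1·(9,-3) = (9.0000,-3.0000)
o1: d²=10 ≤ ρ²=37; F_rep = 17·(-1,-3)/10² = (-0.1700,-0.5100)
o2: d²=234 > ρ²=37 → inactive
o3: d²=233 > ρ²=37 → inactive
F = F_att + ΣF_rep = (8.8300,-3.5100)
Δp = p'−p = (0.4415,-0.1755); α = Δx/Fx = (883/2000) / (883/100) = 1/20
check: Δy/Fy = (-351/2000) / (-351/100) = 1/20 ✓

α = 1/20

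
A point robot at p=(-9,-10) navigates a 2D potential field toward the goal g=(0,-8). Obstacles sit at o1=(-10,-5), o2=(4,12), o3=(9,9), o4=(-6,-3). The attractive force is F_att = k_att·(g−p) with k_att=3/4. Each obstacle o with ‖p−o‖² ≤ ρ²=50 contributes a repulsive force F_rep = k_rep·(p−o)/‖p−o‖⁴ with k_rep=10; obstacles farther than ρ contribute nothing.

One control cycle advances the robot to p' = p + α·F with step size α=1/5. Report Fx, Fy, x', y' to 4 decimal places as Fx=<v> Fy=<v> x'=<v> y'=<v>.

Fx=6.7648 Fy=1.4260 x'=-7.6470 y'=-9.7148

F_att = 3/4·(g−p) = 3/4·(9,2) = (6.7500,1.5000)
o1: d²=26 ≤ ρ²=50; F_rep = 10·(1,-5)/26² = (0.0148,-0.0740)
o2: d²=653 > ρ²=50 → inactive
o3: d²=685 > ρ²=50 → inactive
o4: d²=58 > ρ²=50 → inactive
F = F_att + ΣF_rep = (6.7648,1.4260)
p' = p + 1/5·F = (-7.6470,-9.7148)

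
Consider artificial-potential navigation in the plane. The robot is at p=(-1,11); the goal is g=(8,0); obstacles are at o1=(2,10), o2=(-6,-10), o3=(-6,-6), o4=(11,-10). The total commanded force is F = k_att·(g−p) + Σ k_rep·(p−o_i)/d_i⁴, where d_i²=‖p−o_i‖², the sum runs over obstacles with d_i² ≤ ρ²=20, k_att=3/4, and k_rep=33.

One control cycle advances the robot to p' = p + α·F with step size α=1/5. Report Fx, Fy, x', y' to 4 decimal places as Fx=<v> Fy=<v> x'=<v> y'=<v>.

Fx=5.7600 Fy=-7.9200 x'=0.1520 y'=9.4160

F_att = 3/4·(g−p) = 3/4·(9,-11) = (6.7500,-8.2500)
o1: d²=10 ≤ ρ²=20; F_rep = 33·(-3,1)/10² = (-0.9900,0.3300)
o2: d²=466 > ρ²=20 → inactive
o3: d²=314 > ρ²=20 → inactive
o4: d²=585 > ρ²=20 → inactive
F = F_att + ΣF_rep = (5.7600,-7.9200)
p' = p + 1/5·F = (0.1520,9.4160)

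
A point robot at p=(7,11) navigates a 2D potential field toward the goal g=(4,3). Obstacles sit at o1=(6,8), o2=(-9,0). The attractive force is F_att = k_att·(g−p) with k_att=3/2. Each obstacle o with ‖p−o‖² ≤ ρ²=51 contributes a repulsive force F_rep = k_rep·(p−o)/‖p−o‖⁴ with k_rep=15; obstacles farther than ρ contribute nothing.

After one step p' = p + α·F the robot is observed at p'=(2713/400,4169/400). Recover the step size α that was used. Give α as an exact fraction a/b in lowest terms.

α = 1/20

F_att = 3/2·(g−p) = 3/2·(-3,-8) = (-4.5000,-12.0000)
o1: d²=10 ≤ ρ²=51; F_rep = 15·(1,3)/10² = (0.1500,0.4500)
o2: d²=377 > ρ²=51 → inactive
F = F_att + ΣF_rep = (-4.3500,-11.5500)
Δp = p'−p = (-0.2175,-0.5775); α = Δx/Fx = (-87/400) / (-87/20) = 1/20
check: Δy/Fy = (-231/400) / (-231/20) = 1/20 ✓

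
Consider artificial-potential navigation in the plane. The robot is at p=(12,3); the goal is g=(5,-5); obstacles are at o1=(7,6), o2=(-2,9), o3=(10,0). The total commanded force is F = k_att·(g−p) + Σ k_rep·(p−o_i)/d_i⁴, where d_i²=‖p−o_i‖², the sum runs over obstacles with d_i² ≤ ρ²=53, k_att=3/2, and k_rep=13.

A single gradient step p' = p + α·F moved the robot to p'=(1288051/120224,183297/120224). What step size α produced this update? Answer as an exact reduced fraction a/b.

α = 1/8

F_att = 3/2·(g−p) = 3/2·(-7,-8) = (-10.5000,-12.0000)
o1: d²=34 ≤ ρ²=53; F_rep = 13·(5,-3)/34² = (0.0562,-0.0337)
o2: d²=232 > ρ²=53 → inactive
o3: d²=13 ≤ ρ²=53; F_rep = 13·(2,3)/13² = (0.1538,0.2308)
F = F_att + ΣF_rep = (-10.2899,-11.8030)
Δp = p'−p = (-1.2862,-1.4754); α = Δx/Fx = (-154637/120224) / (-154637/15028) = 1/8
check: Δy/Fy = (-177375/120224) / (-177375/15028) = 1/8 ✓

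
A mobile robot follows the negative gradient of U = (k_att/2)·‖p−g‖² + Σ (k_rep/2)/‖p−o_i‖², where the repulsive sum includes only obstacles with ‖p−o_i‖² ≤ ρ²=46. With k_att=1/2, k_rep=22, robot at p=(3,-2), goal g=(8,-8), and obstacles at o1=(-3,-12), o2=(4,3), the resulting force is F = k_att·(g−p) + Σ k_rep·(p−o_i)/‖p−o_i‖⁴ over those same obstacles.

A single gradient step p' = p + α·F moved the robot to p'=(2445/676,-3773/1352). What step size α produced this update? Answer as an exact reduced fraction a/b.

F_att = 1/2·(g−p) = 1/2·(5,-6) = (2.5000,-3.0000)
o1: d²=136 > ρ²=46 → inactive
o2: d²=26 ≤ ρ²=46; F_rep = 22·(-1,-5)/26² = (-0.0325,-0.1627)
F = F_att + ΣF_rep = (2.4675,-3.1627)
Δp = p'−p = (0.6169,-0.7907); α = Δx/Fx = (417/676) / (417/169) = 1/4
check: Δy/Fy = (-1069/1352) / (-1069/338) = 1/4 ✓

α = 1/4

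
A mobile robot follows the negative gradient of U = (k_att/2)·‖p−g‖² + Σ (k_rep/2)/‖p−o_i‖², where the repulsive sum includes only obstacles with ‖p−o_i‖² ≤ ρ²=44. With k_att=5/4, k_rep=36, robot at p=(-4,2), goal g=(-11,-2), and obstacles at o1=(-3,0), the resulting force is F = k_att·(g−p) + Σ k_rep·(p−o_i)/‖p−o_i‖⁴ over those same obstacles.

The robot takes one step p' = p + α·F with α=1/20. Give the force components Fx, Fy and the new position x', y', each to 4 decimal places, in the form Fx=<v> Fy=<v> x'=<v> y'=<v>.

F_att = 5/4·(g−p) = 5/4·(-7,-4) = (-8.7500,-5.0000)
o1: d²=5 ≤ ρ²=44; F_rep = 36·(-1,2)/5² = (-1.4400,2.8800)
F = F_att + ΣF_rep = (-10.1900,-2.1200)
p' = p + 1/20·F = (-4.5095,1.8940)

Fx=-10.1900 Fy=-2.1200 x'=-4.5095 y'=1.8940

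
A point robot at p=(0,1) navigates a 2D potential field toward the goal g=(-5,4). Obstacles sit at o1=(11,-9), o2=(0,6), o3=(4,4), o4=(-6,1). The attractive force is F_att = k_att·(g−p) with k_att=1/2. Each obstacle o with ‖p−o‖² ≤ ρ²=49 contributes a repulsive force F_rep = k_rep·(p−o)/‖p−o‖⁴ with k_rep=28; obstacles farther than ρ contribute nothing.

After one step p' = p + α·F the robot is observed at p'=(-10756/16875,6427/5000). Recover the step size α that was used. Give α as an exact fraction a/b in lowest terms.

F_att = 1/2·(g−p) = 1/2·(-5,3) = (-2.5000,1.5000)
o1: d²=221 > ρ²=49 → inactive
o2: d²=25 ≤ ρ²=49; F_rep = 28·(0,-5)/25² = (0.0000,-0.2240)
o3: d²=25 ≤ ρ²=49; F_rep = 28·(-4,-3)/25² = (-0.1792,-0.1344)
o4: d²=36 ≤ ρ²=49; F_rep = 28·(6,0)/36² = (0.1296,0.0000)
F = F_att + ΣF_rep = (-2.5496,1.1416)
Δp = p'−p = (-0.6374,0.2854); α = Δx/Fx = (-10756/16875) / (-43024/16875) = 1/4
check: Δy/Fy = (1427/5000) / (1427/1250) = 1/4 ✓

α = 1/4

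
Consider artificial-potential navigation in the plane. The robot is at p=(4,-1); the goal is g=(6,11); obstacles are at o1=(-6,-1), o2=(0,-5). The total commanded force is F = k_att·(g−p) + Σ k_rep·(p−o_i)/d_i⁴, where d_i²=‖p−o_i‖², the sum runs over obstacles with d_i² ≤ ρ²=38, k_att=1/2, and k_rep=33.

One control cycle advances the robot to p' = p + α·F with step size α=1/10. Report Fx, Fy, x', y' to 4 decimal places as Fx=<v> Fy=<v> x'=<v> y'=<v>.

Fx=1.1289 Fy=6.1289 x'=4.1129 y'=-0.3871

F_att = 1/2·(g−p) = 1/2·(2,12) = (1.0000,6.0000)
o1: d²=100 > ρ²=38 → inactive
o2: d²=32 ≤ ρ²=38; F_rep = 33·(4,4)/32² = (0.1289,0.1289)
F = F_att + ΣF_rep = (1.1289,6.1289)
p' = p + 1/10·F = (4.1129,-0.3871)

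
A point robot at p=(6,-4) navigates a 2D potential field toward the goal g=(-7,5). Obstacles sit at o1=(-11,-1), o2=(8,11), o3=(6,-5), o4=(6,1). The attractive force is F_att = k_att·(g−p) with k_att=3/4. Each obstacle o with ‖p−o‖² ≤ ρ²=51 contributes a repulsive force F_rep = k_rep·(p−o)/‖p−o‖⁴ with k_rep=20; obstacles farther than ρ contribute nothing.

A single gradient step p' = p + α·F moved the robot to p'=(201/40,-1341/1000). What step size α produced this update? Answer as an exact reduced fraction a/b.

α = 1/10

F_att = 3/4·(g−p) = 3/4·(-13,9) = (-9.7500,6.7500)
o1: d²=298 > ρ²=51 → inactive
o2: d²=229 > ρ²=51 → inactive
o3: d²=1 ≤ ρ²=51; F_rep = 20·(0,1)/1² = (0.0000,20.0000)
o4: d²=25 ≤ ρ²=51; F_rep = 20·(0,-5)/25² = (0.0000,-0.1600)
F = F_att + ΣF_rep = (-9.7500,26.5900)
Δp = p'−p = (-0.9750,2.6590); α = Δx/Fx = (-39/40) / (-39/4) = 1/10
check: Δy/Fy = (2659/1000) / (2659/100) = 1/10 ✓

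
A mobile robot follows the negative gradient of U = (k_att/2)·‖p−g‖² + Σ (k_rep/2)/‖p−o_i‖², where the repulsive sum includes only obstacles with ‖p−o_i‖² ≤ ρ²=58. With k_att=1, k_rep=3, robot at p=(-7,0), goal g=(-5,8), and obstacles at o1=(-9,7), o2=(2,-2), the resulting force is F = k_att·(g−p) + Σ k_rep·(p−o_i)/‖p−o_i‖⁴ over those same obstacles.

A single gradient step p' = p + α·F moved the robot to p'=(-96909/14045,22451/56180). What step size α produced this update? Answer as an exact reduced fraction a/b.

α = 1/20

F_att = 1·(g−p) = 1·(2,8) = (2.0000,8.0000)
o1: d²=53 ≤ ρ²=58; F_rep = 3·(2,-7)/53² = (0.0021,-0.0075)
o2: d²=85 > ρ²=58 → inactive
F = F_att + ΣF_rep = (2.0021,7.9925)
Δp = p'−p = (0.1001,0.3996); α = Δx/Fx = (1406/14045) / (5624/2809) = 1/20
check: Δy/Fy = (22451/56180) / (22451/2809) = 1/20 ✓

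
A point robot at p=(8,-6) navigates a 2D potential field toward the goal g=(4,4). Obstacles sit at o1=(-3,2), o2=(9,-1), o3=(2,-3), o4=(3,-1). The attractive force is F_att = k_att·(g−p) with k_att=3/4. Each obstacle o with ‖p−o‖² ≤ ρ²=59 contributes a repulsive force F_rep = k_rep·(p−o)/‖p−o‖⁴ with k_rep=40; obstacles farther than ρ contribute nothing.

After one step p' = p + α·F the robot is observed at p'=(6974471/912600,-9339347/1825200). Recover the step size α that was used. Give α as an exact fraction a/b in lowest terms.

F_att = 3/4·(g−p) = 3/4·(-4,10) = (-3.0000,7.5000)
o1: d²=185 > ρ²=59 → inactive
o2: d²=26 ≤ ρ²=59; F_rep = 40·(-1,-5)/26² = (-0.0592,-0.2959)
o3: d²=45 ≤ ρ²=59; F_rep = 40·(6,-3)/45² = (0.1185,-0.0593)
o4: d²=50 ≤ ρ²=59; F_rep = 40·(5,-5)/50² = (0.0800,-0.0800)
F = F_att + ΣF_rep = (-2.8607,7.0649)
Δp = p'−p = (-0.3576,0.8831); α = Δx/Fx = (-326329/912600) / (-326329/114075) = 1/8
check: Δy/Fy = (1611853/1825200) / (1611853/228150) = 1/8 ✓

α = 1/8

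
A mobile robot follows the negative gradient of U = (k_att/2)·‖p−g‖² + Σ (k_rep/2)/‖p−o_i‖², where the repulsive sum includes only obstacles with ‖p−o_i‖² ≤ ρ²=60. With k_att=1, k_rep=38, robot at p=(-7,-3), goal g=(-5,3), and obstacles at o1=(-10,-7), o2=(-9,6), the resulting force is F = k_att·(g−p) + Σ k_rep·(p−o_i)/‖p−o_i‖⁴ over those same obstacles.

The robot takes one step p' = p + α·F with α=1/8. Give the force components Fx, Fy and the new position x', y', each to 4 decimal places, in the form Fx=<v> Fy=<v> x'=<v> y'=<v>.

Fx=2.1824 Fy=6.2432 x'=-6.7272 y'=-2.2196

F_att = 1·(g−p) = 1·(2,6) = (2.0000,6.0000)
o1: d²=25 ≤ ρ²=60; F_rep = 38·(3,4)/25² = (0.1824,0.2432)
o2: d²=85 > ρ²=60 → inactive
F = F_att + ΣF_rep = (2.1824,6.2432)
p' = p + 1/8·F = (-6.7272,-2.2196)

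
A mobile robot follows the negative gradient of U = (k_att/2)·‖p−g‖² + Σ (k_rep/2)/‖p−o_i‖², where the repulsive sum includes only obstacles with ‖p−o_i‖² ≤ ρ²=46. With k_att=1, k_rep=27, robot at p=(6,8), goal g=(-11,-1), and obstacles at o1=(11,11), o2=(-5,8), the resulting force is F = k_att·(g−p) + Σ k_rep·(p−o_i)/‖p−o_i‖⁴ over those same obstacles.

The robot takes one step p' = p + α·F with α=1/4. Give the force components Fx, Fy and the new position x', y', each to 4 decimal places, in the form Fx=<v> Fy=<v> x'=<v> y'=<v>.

F_att = 1·(g−p) = 1·(-17,-9) = (-17.0000,-9.0000)
o1: d²=34 ≤ ρ²=46; F_rep = 27·(-5,-3)/34² = (-0.1168,-0.0701)
o2: d²=121 > ρ²=46 → inactive
F = F_att + ΣF_rep = (-17.1168,-9.0701)
p' = p + 1/4·F = (1.7208,5.7325)

Fx=-17.1168 Fy=-9.0701 x'=1.7208 y'=5.7325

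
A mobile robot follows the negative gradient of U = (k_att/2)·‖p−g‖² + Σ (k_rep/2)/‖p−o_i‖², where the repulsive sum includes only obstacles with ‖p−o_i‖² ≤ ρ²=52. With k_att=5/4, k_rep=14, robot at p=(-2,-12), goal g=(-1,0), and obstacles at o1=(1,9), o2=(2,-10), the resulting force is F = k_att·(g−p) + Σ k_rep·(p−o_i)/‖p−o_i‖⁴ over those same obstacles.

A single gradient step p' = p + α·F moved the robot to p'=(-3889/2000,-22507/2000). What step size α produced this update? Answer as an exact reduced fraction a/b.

α = 1/20

F_att = 5/4·(g−p) = 5/4·(1,12) = (1.2500,15.0000)
o1: d²=450 > ρ²=52 → inactive
o2: d²=20 ≤ ρ²=52; F_rep = 14·(-4,-2)/20² = (-0.1400,-0.0700)
F = F_att + ΣF_rep = (1.1100,14.9300)
Δp = p'−p = (0.0555,0.7465); α = Δx/Fx = (111/2000) / (111/100) = 1/20
check: Δy/Fy = (1493/2000) / (1493/100) = 1/20 ✓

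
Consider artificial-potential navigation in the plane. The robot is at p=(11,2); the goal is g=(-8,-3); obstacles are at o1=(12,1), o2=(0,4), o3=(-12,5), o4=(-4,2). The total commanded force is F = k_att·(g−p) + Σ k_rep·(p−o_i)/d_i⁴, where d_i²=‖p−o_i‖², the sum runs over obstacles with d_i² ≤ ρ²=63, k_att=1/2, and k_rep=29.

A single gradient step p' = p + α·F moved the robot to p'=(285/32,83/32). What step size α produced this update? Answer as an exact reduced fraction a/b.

α = 1/8

F_att = 1/2·(g−p) = 1/2·(-19,-5) = (-9.5000,-2.5000)
o1: d²=2 ≤ ρ²=63; F_rep = 29·(-1,1)/2² = (-7.2500,7.2500)
o2: d²=125 > ρ²=63 → inactive
o3: d²=538 > ρ²=63 → inactive
o4: d²=225 > ρ²=63 → inactive
F = F_att + ΣF_rep = (-16.7500,4.7500)
Δp = p'−p = (-2.0938,0.5938); α = Δx/Fx = (-67/32) / (-67/4) = 1/8
check: Δy/Fy = (19/32) / (19/4) = 1/8 ✓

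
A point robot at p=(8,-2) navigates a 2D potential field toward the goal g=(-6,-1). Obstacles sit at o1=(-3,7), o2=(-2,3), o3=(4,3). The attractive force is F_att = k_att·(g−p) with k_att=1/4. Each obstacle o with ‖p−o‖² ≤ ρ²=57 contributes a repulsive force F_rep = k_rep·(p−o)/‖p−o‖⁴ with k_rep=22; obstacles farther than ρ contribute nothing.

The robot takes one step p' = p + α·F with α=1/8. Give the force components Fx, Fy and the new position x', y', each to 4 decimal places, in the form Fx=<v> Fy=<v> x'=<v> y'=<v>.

Fx=-3.4477 Fy=0.1846 x'=7.5690 y'=-1.9769

F_att = 1/4·(g−p) = 1/4·(-14,1) = (-3.5000,0.2500)
o1: d²=202 > ρ²=57 → inactive
o2: d²=125 > ρ²=57 → inactive
o3: d²=41 ≤ ρ²=57; F_rep = 22·(4,-5)/41² = (0.0523,-0.0654)
F = F_att + ΣF_rep = (-3.4477,0.1846)
p' = p + 1/8·F = (7.5690,-1.9769)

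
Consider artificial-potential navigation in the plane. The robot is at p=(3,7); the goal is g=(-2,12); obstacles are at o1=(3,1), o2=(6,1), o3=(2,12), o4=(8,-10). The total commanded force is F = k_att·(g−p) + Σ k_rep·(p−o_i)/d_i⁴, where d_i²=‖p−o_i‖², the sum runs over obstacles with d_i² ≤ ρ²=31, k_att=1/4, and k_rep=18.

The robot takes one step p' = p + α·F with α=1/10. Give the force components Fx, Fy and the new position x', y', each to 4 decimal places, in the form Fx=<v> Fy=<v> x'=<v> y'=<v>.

F_att = 1/4·(g−p) = 1/4·(-5,5) = (-1.2500,1.2500)
o1: d²=36 > ρ²=31 → inactive
o2: d²=45 > ρ²=31 → inactive
o3: d²=26 ≤ ρ²=31; F_rep = 18·(1,-5)/26² = (0.0266,-0.1331)
o4: d²=314 > ρ²=31 → inactive
F = F_att + ΣF_rep = (-1.2234,1.1169)
p' = p + 1/10·F = (2.8777,7.1117)

Fx=-1.2234 Fy=1.1169 x'=2.8777 y'=7.1117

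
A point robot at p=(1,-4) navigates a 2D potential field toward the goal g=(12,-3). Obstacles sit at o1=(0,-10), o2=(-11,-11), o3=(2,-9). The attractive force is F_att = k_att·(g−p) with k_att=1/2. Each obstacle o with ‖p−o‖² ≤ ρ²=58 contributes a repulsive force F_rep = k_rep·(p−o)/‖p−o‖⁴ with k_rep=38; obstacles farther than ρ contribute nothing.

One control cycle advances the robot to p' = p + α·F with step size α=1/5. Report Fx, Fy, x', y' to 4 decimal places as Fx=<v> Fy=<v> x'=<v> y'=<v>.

Fx=5.4715 Fy=0.9476 x'=2.0943 y'=-3.8105

F_att = 1/2·(g−p) = 1/2·(11,1) = (5.5000,0.5000)
o1: d²=37 ≤ ρ²=58; F_rep = 38·(1,6)/37² = (0.0278,0.1665)
o2: d²=193 > ρ²=58 → inactive
o3: d²=26 ≤ ρ²=58; F_rep = 38·(-1,5)/26² = (-0.0562,0.2811)
F = F_att + ΣF_rep = (5.4715,0.9476)
p' = p + 1/5·F = (2.0943,-3.8105)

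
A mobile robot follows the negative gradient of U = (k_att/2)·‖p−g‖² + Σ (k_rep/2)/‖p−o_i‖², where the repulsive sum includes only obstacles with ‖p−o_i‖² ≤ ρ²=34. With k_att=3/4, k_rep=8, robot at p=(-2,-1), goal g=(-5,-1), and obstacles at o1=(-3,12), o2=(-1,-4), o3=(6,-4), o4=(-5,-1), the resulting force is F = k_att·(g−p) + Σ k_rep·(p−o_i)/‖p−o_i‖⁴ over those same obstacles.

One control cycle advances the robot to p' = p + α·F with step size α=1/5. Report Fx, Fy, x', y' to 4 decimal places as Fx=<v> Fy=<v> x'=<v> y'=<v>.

F_att = 3/4·(g−p) = 3/4·(-3,0) = (-2.2500,0.0000)
o1: d²=170 > ρ²=34 → inactive
o2: d²=10 ≤ ρ²=34; F_rep = 8·(-1,3)/10² = (-0.0800,0.2400)
o3: d²=73 > ρ²=34 → inactive
o4: d²=9 ≤ ρ²=34; F_rep = 8·(3,0)/9² = (0.2963,0.0000)
F = F_att + ΣF_rep = (-2.0337,0.2400)
p' = p + 1/5·F = (-2.4067,-0.9520)

Fx=-2.0337 Fy=0.2400 x'=-2.4067 y'=-0.9520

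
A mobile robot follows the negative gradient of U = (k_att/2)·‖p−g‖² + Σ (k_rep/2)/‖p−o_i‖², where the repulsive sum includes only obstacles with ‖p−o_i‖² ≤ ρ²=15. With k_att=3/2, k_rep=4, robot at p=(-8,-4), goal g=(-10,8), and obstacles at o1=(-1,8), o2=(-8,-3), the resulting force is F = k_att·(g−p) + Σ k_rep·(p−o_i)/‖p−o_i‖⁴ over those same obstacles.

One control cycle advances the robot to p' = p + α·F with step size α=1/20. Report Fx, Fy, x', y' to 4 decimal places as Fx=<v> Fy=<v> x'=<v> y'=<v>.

F_att = 3/2·(g−p) = 3/2·(-2,12) = (-3.0000,18.0000)
o1: d²=193 > ρ²=15 → inactive
o2: d²=1 ≤ ρ²=15; F_rep = 4·(0,-1)/1² = (0.0000,-4.0000)
F = F_att + ΣF_rep = (-3.0000,14.0000)
p' = p + 1/20·F = (-8.1500,-3.3000)

Fx=-3.0000 Fy=14.0000 x'=-8.1500 y'=-3.3000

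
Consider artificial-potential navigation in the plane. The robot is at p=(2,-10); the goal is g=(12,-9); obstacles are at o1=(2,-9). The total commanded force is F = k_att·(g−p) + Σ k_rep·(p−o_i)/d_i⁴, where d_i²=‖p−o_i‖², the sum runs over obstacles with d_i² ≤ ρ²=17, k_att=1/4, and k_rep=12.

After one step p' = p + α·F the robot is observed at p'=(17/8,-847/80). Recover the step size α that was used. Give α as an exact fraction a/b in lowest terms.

α = 1/20

F_att = 1/4·(g−p) = 1/4·(10,1) = (2.5000,0.2500)
o1: d²=1 ≤ ρ²=17; F_rep = 12·(0,-1)/1² = (0.0000,-12.0000)
F = F_att + ΣF_rep = (2.5000,-11.7500)
Δp = p'−p = (0.1250,-0.5875); α = Δx/Fx = (1/8) / (5/2) = 1/20
check: Δy/Fy = (-47/80) / (-47/4) = 1/20 ✓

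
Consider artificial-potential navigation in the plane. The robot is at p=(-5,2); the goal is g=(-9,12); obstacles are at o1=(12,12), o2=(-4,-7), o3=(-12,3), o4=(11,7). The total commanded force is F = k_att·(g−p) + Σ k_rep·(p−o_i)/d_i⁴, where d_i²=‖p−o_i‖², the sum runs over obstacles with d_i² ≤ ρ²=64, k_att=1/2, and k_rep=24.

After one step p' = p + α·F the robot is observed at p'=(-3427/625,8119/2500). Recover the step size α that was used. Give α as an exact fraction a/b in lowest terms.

α = 1/4

F_att = 1/2·(g−p) = 1/2·(-4,10) = (-2.0000,5.0000)
o1: d²=389 > ρ²=64 → inactive
o2: d²=82 > ρ²=64 → inactive
o3: d²=50 ≤ ρ²=64; F_rep = 24·(7,-1)/50² = (0.0672,-0.0096)
o4: d²=281 > ρ²=64 → inactive
F = F_att + ΣF_rep = (-1.9328,4.9904)
Δp = p'−p = (-0.4832,1.2476); α = Δx/Fx = (-302/625) / (-1208/625) = 1/4
check: Δy/Fy = (3119/2500) / (3119/625) = 1/4 ✓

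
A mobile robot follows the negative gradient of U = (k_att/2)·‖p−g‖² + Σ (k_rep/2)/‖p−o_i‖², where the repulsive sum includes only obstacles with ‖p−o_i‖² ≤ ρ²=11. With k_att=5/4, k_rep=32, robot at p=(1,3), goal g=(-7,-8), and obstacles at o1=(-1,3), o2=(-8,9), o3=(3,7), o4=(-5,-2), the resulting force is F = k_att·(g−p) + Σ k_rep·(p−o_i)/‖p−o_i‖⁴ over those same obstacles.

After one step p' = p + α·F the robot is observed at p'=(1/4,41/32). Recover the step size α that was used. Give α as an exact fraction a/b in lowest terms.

α = 1/8

F_att = 5/4·(g−p) = 5/4·(-8,-11) = (-10.0000,-13.7500)
o1: d²=4 ≤ ρ²=11; F_rep = 32·(2,0)/4² = (4.0000,0.0000)
o2: d²=117 > ρ²=11 → inactive
o3: d²=20 > ρ²=11 → inactive
o4: d²=61 > ρ²=11 → inactive
F = F_att + ΣF_rep = (-6.0000,-13.7500)
Δp = p'−p = (-0.7500,-1.7188); α = Δx/Fx = (-3/4) / (-6) = 1/8
check: Δy/Fy = (-55/32) / (-55/4) = 1/8 ✓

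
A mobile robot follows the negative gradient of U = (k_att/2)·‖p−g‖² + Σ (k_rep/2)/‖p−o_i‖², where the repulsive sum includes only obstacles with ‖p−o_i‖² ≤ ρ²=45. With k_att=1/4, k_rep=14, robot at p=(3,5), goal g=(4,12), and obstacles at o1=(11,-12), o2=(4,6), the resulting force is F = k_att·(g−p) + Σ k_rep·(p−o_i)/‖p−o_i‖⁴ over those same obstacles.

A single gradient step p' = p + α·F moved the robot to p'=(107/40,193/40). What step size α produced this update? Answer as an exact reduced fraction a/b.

α = 1/10

F_att = 1/4·(g−p) = 1/4·(1,7) = (0.2500,1.7500)
o1: d²=353 > ρ²=45 → inactive
o2: d²=2 ≤ ρ²=45; F_rep = 14·(-1,-1)/2² = (-3.5000,-3.5000)
F = F_att + ΣF_rep = (-3.2500,-1.7500)
Δp = p'−p = (-0.3250,-0.1750); α = Δx/Fx = (-13/40) / (-13/4) = 1/10
check: Δy/Fy = (-7/40) / (-7/4) = 1/10 ✓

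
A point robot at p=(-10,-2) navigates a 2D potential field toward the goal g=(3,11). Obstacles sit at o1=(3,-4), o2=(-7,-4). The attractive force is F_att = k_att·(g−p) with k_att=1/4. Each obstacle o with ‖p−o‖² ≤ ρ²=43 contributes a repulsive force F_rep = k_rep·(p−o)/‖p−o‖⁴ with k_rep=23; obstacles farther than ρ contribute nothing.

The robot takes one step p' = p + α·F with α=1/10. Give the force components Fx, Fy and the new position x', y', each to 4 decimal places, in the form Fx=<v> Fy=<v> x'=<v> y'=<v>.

F_att = 1/4·(g−p) = 1/4·(13,13) = (3.2500,3.2500)
o1: d²=173 > ρ²=43 → inactive
o2: d²=13 ≤ ρ²=43; F_rep = 23·(-3,2)/13² = (-0.4083,0.2722)
F = F_att + ΣF_rep = (2.8417,3.5222)
p' = p + 1/10·F = (-9.7158,-1.6478)

Fx=2.8417 Fy=3.5222 x'=-9.7158 y'=-1.6478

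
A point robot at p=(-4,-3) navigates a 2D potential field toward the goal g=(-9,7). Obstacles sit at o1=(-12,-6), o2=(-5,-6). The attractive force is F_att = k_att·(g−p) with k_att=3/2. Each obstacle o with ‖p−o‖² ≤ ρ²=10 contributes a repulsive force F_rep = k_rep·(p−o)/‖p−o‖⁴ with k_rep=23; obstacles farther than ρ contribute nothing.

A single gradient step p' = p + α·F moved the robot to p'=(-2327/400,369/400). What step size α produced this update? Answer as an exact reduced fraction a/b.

F_att = 3/2·(g−p) = 3/2·(-5,10) = (-7.5000,15.0000)
o1: d²=73 > ρ²=10 → inactive
o2: d²=10 ≤ ρ²=10; F_rep = 23·(1,3)/10² = (0.2300,0.6900)
F = F_att + ΣF_rep = (-7.2700,15.6900)
Δp = p'−p = (-1.8175,3.9225); α = Δx/Fx = (-727/400) / (-727/100) = 1/4
check: Δy/Fy = (1569/400) / (1569/100) = 1/4 ✓

α = 1/4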